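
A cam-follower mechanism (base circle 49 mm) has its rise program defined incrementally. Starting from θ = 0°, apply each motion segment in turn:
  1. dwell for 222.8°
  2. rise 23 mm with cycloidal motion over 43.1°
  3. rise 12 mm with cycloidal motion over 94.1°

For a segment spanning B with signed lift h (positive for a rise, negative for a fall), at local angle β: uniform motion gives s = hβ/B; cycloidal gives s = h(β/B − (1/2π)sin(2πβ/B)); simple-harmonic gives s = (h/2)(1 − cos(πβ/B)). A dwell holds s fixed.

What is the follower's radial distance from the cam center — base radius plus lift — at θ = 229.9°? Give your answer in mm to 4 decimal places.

seg 1 [0°–222.8°] dwell: s stays 0.0000
seg 2 [222.8°–265.9°] cycloidal, h=23: θ=229.9° here. β=7.1, B=43.1. 23·(0.1647 − sin(2π·0.1647)/(2π)) = 0.6412 → s = 0.6412
radial distance = base radius + s = 49 + 0.6412 = 49.6412

49.6412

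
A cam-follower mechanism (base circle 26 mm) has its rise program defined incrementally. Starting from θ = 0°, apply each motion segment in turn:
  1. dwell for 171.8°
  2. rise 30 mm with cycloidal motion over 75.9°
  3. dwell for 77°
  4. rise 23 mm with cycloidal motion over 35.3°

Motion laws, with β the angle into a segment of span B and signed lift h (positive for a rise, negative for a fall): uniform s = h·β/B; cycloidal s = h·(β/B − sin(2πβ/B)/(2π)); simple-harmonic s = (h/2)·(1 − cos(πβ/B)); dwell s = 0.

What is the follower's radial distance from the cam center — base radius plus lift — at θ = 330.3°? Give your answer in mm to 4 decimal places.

seg 1 [0°–171.8°] dwell: s stays 0.0000
seg 2 [171.8°–247.7°] cycloidal, h=30: full span → s += 30 → s = 30.0000
seg 3 [247.7°–324.7°] dwell: s stays 30.0000
seg 4 [324.7°–360°] cycloidal, h=23: θ=330.3° here. β=5.6, B=35.3. 23·(0.1586 − sin(2π·0.1586)/(2π)) = 0.5749 → s = 30.5749
radial distance = base radius + s = 26 + 30.5749 = 56.5749

56.5749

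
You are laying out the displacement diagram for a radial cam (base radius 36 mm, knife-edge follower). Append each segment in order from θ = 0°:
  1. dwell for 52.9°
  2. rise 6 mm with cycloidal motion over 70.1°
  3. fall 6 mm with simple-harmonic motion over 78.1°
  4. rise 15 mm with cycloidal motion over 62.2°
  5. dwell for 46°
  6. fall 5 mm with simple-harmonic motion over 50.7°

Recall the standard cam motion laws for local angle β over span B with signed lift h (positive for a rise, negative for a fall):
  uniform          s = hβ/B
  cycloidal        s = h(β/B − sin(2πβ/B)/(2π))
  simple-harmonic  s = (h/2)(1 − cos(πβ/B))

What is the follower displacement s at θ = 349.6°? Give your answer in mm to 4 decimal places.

seg 1 [0°–52.9°] dwell: s stays 0.0000
seg 2 [52.9°–123°] cycloidal, h=6: full span → s += 6 → s = 6.0000
seg 3 [123°–201.1°] simple-harmonic, h=-6: full span → s += -6 → s = 0.0000
seg 4 [201.1°–263.3°] cycloidal, h=15: full span → s += 15 → s = 15.0000
seg 5 [263.3°–309.3°] dwell: s stays 15.0000
seg 6 [309.3°–360°] simple-harmonic, h=-5: θ=349.6° here. β=40.3, B=50.7. -5/2·(1 − cos(π·0.7949)) = -4.4986 → s = 10.5014

10.5014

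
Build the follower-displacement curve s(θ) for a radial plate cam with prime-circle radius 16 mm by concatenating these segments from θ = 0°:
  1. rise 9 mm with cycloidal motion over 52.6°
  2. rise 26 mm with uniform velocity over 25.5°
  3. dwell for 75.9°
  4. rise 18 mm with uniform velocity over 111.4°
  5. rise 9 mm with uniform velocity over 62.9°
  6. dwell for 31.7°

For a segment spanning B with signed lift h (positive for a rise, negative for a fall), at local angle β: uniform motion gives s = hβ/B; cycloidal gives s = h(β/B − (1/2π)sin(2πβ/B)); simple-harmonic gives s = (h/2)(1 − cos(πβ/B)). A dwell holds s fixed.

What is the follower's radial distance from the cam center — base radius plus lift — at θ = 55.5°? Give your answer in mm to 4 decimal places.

seg 1 [0°–52.6°] cycloidal, h=9: full span → s += 9 → s = 9.0000
seg 2 [52.6°–78.1°] uniform, h=26: θ=55.5° here. β=2.9, B=25.5. 26·2.9/25.5 = 2.9569 → s = 11.9569
radial distance = base radius + s = 16 + 11.9569 = 27.9569

27.9569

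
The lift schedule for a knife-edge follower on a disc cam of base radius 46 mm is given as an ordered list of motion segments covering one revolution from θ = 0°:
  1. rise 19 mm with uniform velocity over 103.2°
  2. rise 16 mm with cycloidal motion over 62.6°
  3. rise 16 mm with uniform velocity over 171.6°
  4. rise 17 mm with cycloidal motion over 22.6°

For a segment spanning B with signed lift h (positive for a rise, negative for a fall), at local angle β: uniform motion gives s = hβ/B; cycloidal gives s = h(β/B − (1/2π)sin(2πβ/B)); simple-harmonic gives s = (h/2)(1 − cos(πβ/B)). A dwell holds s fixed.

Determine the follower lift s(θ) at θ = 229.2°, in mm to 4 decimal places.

seg 1 [0°–103.2°] uniform, h=19: full span → s += 19 → s = 19.0000
seg 2 [103.2°–165.8°] cycloidal, h=16: full span → s += 16 → s = 35.0000
seg 3 [165.8°–337.4°] uniform, h=16: θ=229.2° here. β=63.4, B=171.6. 16·63.4/171.6 = 5.9114 → s = 40.9114

40.9114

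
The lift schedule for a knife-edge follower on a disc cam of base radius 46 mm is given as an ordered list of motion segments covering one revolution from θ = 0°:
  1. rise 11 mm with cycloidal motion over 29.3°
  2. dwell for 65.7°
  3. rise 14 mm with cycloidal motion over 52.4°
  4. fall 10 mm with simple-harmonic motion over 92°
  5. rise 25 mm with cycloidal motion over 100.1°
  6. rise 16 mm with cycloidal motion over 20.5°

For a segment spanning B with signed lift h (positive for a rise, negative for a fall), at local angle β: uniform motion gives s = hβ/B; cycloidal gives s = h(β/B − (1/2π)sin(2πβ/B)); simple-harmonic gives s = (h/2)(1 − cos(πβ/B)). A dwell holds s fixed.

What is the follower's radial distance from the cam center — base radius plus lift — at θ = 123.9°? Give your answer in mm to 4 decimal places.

seg 1 [0°–29.3°] cycloidal, h=11: full span → s += 11 → s = 11.0000
seg 2 [29.3°–95°] dwell: s stays 11.0000
seg 3 [95°–147.4°] cycloidal, h=14: θ=123.9° here. β=28.9, B=52.4. 14·(0.5515 − sin(2π·0.5515)/(2π)) = 8.4302 → s = 19.4302
radial distance = base radius + s = 46 + 19.4302 = 65.4302

65.4302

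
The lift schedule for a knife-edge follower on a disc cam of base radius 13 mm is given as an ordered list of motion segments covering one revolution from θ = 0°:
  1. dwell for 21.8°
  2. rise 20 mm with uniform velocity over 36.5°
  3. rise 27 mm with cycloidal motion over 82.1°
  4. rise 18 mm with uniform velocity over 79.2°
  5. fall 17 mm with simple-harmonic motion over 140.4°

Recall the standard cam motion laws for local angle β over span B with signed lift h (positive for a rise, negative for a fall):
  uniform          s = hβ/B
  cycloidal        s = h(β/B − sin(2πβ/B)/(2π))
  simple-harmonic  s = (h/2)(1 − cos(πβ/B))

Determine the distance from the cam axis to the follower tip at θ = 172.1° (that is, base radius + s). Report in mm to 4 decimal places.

seg 1 [0°–21.8°] dwell: s stays 0.0000
seg 2 [21.8°–58.3°] uniform, h=20: full span → s += 20 → s = 20.0000
seg 3 [58.3°–140.4°] cycloidal, h=27: full span → s += 27 → s = 47.0000
seg 4 [140.4°–219.6°] uniform, h=18: θ=172.1° here. β=31.7, B=79.2. 18·31.7/79.2 = 7.2045 → s = 54.2045
radial distance = base radius + s = 13 + 54.2045 = 67.2045

67.2045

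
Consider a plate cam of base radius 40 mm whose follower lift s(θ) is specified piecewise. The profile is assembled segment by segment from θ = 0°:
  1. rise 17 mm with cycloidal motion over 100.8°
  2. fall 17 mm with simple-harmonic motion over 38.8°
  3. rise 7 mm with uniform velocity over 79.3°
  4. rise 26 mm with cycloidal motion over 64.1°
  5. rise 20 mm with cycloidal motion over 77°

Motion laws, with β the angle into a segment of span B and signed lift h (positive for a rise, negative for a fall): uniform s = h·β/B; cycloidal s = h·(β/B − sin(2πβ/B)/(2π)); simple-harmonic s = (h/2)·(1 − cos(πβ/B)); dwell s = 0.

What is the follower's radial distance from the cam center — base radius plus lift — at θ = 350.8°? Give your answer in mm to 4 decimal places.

seg 1 [0°–100.8°] cycloidal, h=17: full span → s += 17 → s = 17.0000
seg 2 [100.8°–139.6°] simple-harmonic, h=-17: full span → s += -17 → s = 0.0000
seg 3 [139.6°–218.9°] uniform, h=7: full span → s += 7 → s = 7.0000
seg 4 [218.9°–283°] cycloidal, h=26: full span → s += 26 → s = 33.0000
seg 5 [283°–360°] cycloidal, h=20: θ=350.8° here. β=67.8, B=77. 20·(0.8805 − sin(2π·0.8805)/(2π)) = 19.7818 → s = 52.7818
radial distance = base radius + s = 40 + 52.7818 = 92.7818

92.7818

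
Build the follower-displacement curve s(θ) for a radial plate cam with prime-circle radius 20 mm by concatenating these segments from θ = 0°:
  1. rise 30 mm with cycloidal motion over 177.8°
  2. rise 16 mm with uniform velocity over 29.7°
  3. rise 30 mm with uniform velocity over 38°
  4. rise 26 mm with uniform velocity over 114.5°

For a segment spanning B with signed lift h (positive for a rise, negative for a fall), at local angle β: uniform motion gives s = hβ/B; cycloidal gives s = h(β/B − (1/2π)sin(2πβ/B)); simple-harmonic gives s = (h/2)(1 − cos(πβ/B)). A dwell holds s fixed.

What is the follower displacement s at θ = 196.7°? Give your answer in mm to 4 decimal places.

seg 1 [0°–177.8°] cycloidal, h=30: full span → s += 30 → s = 30.0000
seg 2 [177.8°–207.5°] uniform, h=16: θ=196.7° here. β=18.9, B=29.7. 16·18.9/29.7 = 10.1818 → s = 40.1818

40.1818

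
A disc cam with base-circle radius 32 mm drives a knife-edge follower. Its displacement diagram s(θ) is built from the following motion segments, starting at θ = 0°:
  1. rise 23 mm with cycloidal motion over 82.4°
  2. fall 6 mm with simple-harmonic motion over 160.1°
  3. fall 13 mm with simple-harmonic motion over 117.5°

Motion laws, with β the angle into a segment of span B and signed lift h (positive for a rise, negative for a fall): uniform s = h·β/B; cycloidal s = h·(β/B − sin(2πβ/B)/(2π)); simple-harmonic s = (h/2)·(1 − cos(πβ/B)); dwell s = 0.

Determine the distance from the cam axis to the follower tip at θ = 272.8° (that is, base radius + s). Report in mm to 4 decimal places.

seg 1 [0°–82.4°] cycloidal, h=23: full span → s += 23 → s = 23.0000
seg 2 [82.4°–242.5°] simple-harmonic, h=-6: full span → s += -6 → s = 17.0000
seg 3 [242.5°–360°] simple-harmonic, h=-13: θ=272.8° here. β=30.3, B=117.5. -13/2·(1 − cos(π·0.2579)) = -2.0189 → s = 14.9811
radial distance = base radius + s = 32 + 14.9811 = 46.9811

46.9811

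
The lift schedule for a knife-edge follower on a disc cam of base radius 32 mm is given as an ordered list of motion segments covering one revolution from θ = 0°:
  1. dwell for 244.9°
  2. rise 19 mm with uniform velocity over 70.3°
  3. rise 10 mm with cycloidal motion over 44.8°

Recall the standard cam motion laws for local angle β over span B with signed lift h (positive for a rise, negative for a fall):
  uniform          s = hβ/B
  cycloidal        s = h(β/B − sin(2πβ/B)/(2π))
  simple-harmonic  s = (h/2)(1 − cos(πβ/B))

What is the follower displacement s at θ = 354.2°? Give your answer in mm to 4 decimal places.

seg 1 [0°–244.9°] dwell: s stays 0.0000
seg 2 [244.9°–315.2°] uniform, h=19: full span → s += 19 → s = 19.0000
seg 3 [315.2°–360°] cycloidal, h=10: θ=354.2° here. β=39, B=44.8. 10·(0.8705 − sin(2π·0.8705)/(2π)) = 9.8619 → s = 28.8619

28.8619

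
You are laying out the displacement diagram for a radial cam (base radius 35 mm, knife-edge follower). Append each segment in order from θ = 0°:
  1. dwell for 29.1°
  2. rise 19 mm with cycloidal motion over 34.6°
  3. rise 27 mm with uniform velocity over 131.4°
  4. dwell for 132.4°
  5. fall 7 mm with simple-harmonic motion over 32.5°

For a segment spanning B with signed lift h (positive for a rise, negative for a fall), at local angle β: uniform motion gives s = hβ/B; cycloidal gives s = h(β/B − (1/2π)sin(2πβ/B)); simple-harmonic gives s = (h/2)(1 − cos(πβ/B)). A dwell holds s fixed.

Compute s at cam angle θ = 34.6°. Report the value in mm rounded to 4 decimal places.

seg 1 [0°–29.1°] dwell: s stays 0.0000
seg 2 [29.1°–63.7°] cycloidal, h=19: θ=34.6° here. β=5.5, B=34.6. 19·(0.1590 − sin(2π·0.1590)/(2π)) = 0.4777 → s = 0.4777

0.4777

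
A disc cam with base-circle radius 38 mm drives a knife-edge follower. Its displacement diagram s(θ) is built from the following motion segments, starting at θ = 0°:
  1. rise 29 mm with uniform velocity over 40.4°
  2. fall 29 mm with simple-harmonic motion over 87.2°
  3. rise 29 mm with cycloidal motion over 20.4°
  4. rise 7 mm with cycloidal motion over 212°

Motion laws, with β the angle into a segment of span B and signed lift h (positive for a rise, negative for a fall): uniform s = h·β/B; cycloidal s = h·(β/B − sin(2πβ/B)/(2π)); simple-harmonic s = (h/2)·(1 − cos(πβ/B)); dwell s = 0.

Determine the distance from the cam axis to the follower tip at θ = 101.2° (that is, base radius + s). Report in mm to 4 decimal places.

seg 1 [0°–40.4°] uniform, h=29: full span → s += 29 → s = 29.0000
seg 2 [40.4°–127.6°] simple-harmonic, h=-29: θ=101.2° here. β=60.8, B=87.2. -29/2·(1 − cos(π·0.6972)) = -22.9211 → s = 6.0789
radial distance = base radius + s = 38 + 6.0789 = 44.0789

44.0789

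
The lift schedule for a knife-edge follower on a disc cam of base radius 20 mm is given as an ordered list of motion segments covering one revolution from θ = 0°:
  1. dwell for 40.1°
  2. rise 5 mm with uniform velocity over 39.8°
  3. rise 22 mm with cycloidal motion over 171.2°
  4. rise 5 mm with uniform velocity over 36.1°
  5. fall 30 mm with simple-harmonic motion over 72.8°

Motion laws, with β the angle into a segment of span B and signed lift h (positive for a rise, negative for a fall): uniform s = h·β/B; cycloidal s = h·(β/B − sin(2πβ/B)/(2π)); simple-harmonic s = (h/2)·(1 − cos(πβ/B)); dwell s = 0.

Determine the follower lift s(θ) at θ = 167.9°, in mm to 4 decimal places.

seg 1 [0°–40.1°] dwell: s stays 0.0000
seg 2 [40.1°–79.9°] uniform, h=5: full span → s += 5 → s = 5.0000
seg 3 [79.9°–251.1°] cycloidal, h=22: θ=167.9° here. β=88, B=171.2. 22·(0.5140 − sin(2π·0.5140)/(2π)) = 11.6164 → s = 16.6164

16.6164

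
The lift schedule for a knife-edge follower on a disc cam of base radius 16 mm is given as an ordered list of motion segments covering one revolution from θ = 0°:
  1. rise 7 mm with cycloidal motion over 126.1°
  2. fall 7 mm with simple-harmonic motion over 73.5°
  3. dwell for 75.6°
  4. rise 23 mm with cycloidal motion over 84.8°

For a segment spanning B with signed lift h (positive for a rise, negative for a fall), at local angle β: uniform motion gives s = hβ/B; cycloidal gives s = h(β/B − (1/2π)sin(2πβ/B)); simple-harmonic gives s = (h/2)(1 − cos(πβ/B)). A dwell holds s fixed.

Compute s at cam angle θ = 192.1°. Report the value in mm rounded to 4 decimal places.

seg 1 [0°–126.1°] cycloidal, h=7: full span → s += 7 → s = 7.0000
seg 2 [126.1°–199.6°] simple-harmonic, h=-7: θ=192.1° here. β=66, B=73.5. -7/2·(1 − cos(π·0.8980)) = -6.8217 → s = 0.1783

0.1783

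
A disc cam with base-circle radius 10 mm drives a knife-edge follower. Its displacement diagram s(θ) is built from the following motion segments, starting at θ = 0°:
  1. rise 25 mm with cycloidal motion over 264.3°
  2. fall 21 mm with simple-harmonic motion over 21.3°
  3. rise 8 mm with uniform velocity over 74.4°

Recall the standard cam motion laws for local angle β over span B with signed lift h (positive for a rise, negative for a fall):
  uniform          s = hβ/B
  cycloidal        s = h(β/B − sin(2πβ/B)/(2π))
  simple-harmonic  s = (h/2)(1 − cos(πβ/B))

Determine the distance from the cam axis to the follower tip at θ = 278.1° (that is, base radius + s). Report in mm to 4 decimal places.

seg 1 [0°–264.3°] cycloidal, h=25: full span → s += 25 → s = 25.0000
seg 2 [264.3°–285.6°] simple-harmonic, h=-21: θ=278.1° here. β=13.8, B=21.3. -21/2·(1 − cos(π·0.6479)) = -15.2047 → s = 9.7953
radial distance = base radius + s = 10 + 9.7953 = 19.7953

19.7953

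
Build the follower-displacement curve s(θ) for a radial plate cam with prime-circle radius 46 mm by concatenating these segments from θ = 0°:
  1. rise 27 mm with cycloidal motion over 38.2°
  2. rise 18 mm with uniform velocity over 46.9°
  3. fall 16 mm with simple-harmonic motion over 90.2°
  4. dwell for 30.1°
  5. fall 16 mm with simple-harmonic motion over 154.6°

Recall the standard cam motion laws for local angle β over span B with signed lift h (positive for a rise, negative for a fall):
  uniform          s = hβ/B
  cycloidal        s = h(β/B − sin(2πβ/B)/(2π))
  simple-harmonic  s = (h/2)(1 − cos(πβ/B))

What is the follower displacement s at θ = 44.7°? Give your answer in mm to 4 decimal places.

seg 1 [0°–38.2°] cycloidal, h=27: full span → s += 27 → s = 27.0000
seg 2 [38.2°–85.1°] uniform, h=18: θ=44.7° here. β=6.5, B=46.9. 18·6.5/46.9 = 2.4947 → s = 29.4947

29.4947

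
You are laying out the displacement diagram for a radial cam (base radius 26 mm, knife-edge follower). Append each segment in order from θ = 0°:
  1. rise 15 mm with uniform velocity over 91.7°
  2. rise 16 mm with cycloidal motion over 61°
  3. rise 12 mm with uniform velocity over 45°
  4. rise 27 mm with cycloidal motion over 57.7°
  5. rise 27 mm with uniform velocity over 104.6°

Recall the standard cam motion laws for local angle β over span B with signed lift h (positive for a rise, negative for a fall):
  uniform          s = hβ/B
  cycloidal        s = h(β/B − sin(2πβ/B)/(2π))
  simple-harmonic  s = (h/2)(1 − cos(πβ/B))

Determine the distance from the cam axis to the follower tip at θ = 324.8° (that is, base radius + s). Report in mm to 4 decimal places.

seg 1 [0°–91.7°] uniform, h=15: full span → s += 15 → s = 15.0000
seg 2 [91.7°–152.7°] cycloidal, h=16: full span → s += 16 → s = 31.0000
seg 3 [152.7°–197.7°] uniform, h=12: full span → s += 12 → s = 43.0000
seg 4 [197.7°–255.4°] cycloidal, h=27: full span → s += 27 → s = 70.0000
seg 5 [255.4°–360°] uniform, h=27: θ=324.8° here. β=69.4, B=104.6. 27·69.4/104.6 = 17.9140 → s = 87.9140
radial distance = base radius + s = 26 + 87.9140 = 113.9140

113.9140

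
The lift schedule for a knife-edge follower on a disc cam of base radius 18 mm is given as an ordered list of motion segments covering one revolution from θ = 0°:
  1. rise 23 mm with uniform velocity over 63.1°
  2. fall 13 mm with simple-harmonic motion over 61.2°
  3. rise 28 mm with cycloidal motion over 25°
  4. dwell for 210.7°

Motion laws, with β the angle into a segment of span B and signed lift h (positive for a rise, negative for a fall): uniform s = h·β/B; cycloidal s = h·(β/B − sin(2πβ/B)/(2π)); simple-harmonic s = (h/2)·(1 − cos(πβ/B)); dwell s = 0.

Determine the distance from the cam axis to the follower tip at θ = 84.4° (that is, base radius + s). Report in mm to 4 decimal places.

seg 1 [0°–63.1°] uniform, h=23: full span → s += 23 → s = 23.0000
seg 2 [63.1°–124.3°] simple-harmonic, h=-13: θ=84.4° here. β=21.3, B=61.2. -13/2·(1 − cos(π·0.3480)) = -3.5134 → s = 19.4866
radial distance = base radius + s = 18 + 19.4866 = 37.4866

37.4866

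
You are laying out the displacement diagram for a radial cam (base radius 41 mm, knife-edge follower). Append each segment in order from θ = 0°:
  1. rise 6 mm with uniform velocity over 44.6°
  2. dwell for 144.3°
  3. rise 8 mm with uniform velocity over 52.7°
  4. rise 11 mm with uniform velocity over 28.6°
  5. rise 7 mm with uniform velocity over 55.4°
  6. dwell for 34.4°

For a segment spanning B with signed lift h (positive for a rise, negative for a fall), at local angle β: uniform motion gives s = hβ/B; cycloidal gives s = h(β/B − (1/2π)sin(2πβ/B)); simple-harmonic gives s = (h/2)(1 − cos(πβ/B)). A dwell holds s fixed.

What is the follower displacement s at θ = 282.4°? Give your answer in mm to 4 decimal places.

seg 1 [0°–44.6°] uniform, h=6: full span → s += 6 → s = 6.0000
seg 2 [44.6°–188.9°] dwell: s stays 6.0000
seg 3 [188.9°–241.6°] uniform, h=8: full span → s += 8 → s = 14.0000
seg 4 [241.6°–270.2°] uniform, h=11: full span → s += 11 → s = 25.0000
seg 5 [270.2°–325.6°] uniform, h=7: θ=282.4° here. β=12.2, B=55.4. 7·12.2/55.4 = 1.5415 → s = 26.5415

26.5415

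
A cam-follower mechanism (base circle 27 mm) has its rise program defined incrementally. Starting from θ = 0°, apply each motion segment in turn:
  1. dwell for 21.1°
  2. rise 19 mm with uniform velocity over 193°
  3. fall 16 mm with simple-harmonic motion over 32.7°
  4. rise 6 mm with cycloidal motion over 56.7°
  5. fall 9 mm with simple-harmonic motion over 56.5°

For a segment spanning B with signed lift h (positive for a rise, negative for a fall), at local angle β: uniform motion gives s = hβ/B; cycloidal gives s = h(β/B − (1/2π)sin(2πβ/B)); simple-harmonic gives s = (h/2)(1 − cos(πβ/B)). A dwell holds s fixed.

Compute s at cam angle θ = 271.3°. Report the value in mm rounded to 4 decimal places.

seg 1 [0°–21.1°] dwell: s stays 0.0000
seg 2 [21.1°–214.1°] uniform, h=19: full span → s += 19 → s = 19.0000
seg 3 [214.1°–246.8°] simple-harmonic, h=-16: full span → s += -16 → s = 3.0000
seg 4 [246.8°–303.5°] cycloidal, h=6: θ=271.3° here. β=24.5, B=56.7. 6·(0.4321 − sin(2π·0.4321)/(2π)) = 2.1974 → s = 5.1974

5.1974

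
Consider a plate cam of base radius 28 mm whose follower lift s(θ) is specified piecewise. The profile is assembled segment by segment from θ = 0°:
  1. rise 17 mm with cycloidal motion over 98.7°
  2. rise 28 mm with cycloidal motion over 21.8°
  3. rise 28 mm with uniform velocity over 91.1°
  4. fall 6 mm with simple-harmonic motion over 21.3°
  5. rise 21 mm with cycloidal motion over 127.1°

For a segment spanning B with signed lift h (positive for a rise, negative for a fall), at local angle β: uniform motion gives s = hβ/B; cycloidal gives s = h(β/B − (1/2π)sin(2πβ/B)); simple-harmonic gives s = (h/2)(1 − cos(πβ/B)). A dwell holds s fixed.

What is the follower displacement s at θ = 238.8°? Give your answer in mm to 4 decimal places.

seg 1 [0°–98.7°] cycloidal, h=17: full span → s += 17 → s = 17.0000
seg 2 [98.7°–120.5°] cycloidal, h=28: full span → s += 28 → s = 45.0000
seg 3 [120.5°–211.6°] uniform, h=28: full span → s += 28 → s = 73.0000
seg 4 [211.6°–232.9°] simple-harmonic, h=-6: full span → s += -6 → s = 67.0000
seg 5 [232.9°–360°] cycloidal, h=21: θ=238.8° here. β=5.9, B=127.1. 21·(0.0464 − sin(2π·0.0464)/(2π)) = 0.0138 → s = 67.0138

67.0138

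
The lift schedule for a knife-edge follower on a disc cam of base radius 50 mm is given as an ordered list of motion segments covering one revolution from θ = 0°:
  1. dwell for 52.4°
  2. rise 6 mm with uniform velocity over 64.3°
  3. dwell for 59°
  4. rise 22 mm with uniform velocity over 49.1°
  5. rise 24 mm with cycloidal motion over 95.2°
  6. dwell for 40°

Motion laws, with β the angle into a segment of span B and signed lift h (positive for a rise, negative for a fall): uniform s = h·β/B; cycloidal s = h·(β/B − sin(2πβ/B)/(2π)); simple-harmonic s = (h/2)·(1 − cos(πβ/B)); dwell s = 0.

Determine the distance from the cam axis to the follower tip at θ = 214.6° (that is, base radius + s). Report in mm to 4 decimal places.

seg 1 [0°–52.4°] dwell: s stays 0.0000
seg 2 [52.4°–116.7°] uniform, h=6: full span → s += 6 → s = 6.0000
seg 3 [116.7°–175.7°] dwell: s stays 6.0000
seg 4 [175.7°–224.8°] uniform, h=22: θ=214.6° here. β=38.9, B=49.1. 22·38.9/49.1 = 17.4297 → s = 23.4297
radial distance = base radius + s = 50 + 23.4297 = 73.4297

73.4297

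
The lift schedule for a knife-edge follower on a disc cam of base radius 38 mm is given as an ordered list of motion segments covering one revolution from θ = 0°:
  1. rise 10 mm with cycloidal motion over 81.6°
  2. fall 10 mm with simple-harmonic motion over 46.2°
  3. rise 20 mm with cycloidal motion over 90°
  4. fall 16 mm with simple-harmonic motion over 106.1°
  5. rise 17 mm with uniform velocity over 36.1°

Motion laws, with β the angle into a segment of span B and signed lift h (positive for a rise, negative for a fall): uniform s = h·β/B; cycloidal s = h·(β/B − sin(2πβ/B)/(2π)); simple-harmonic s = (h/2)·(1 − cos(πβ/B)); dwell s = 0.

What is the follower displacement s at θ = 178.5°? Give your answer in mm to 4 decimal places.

seg 1 [0°–81.6°] cycloidal, h=10: full span → s += 10 → s = 10.0000
seg 2 [81.6°–127.8°] simple-harmonic, h=-10: full span → s += -10 → s = 0.0000
seg 3 [127.8°–217.8°] cycloidal, h=20: θ=178.5° here. β=50.7, B=90. 20·(0.5633 − sin(2π·0.5633)/(2π)) = 12.5002 → s = 12.5002

12.5002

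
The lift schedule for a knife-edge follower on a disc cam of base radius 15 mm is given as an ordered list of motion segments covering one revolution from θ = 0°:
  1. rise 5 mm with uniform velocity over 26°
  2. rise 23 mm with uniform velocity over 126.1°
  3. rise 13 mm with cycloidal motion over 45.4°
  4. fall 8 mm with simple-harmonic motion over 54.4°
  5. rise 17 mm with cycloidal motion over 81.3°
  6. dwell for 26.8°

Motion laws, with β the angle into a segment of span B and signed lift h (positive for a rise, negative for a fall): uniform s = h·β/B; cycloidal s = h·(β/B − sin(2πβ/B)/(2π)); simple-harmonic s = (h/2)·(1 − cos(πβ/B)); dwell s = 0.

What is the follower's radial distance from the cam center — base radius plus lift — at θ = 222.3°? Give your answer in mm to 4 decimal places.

seg 1 [0°–26°] uniform, h=5: full span → s += 5 → s = 5.0000
seg 2 [26°–152.1°] uniform, h=23: full span → s += 23 → s = 28.0000
seg 3 [152.1°–197.5°] cycloidal, h=13: full span → s += 13 → s = 41.0000
seg 4 [197.5°–251.9°] simple-harmonic, h=-8: θ=222.3° here. β=24.8, B=54.4. -8/2·(1 − cos(π·0.4559)) = -3.4474 → s = 37.5526
radial distance = base radius + s = 15 + 37.5526 = 52.5526

52.5526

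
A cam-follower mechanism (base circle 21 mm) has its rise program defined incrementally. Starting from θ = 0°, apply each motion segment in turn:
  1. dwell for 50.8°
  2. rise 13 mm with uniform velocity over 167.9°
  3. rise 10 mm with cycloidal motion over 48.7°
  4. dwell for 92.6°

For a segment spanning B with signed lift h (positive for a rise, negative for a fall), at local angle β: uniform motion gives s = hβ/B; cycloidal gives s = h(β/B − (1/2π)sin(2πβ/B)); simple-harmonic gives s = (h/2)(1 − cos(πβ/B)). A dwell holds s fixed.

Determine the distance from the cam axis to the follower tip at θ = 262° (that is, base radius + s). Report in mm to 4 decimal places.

seg 1 [0°–50.8°] dwell: s stays 0.0000
seg 2 [50.8°–218.7°] uniform, h=13: full span → s += 13 → s = 13.0000
seg 3 [218.7°–267.4°] cycloidal, h=10: θ=262° here. β=43.3, B=48.7. 10·(0.8891 − sin(2π·0.8891)/(2π)) = 9.9124 → s = 22.9124
radial distance = base radius + s = 21 + 22.9124 = 43.9124

43.9124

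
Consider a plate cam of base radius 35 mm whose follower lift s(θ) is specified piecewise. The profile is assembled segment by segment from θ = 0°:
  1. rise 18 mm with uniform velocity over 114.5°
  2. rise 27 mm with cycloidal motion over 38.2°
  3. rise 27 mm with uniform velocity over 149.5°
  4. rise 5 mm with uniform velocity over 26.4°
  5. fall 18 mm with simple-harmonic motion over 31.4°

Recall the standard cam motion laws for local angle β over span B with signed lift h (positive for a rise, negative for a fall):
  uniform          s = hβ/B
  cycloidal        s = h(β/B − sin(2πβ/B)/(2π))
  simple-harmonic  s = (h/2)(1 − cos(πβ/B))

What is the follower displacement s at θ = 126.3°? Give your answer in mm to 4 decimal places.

seg 1 [0°–114.5°] uniform, h=18: full span → s += 18 → s = 18.0000
seg 2 [114.5°–152.7°] cycloidal, h=27: θ=126.3° here. β=11.8, B=38.2. 27·(0.3089 − sin(2π·0.3089)/(2π)) = 4.3341 → s = 22.3341

22.3341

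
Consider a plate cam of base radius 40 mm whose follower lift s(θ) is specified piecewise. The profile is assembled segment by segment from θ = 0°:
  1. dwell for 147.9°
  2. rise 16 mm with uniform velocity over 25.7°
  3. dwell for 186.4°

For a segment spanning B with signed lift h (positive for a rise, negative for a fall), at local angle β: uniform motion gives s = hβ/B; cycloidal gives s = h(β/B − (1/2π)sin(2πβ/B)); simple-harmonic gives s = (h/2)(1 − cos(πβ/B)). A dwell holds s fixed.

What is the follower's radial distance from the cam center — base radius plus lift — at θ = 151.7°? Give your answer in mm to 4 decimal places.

seg 1 [0°–147.9°] dwell: s stays 0.0000
seg 2 [147.9°–173.6°] uniform, h=16: θ=151.7° here. β=3.8, B=25.7. 16·3.8/25.7 = 2.3658 → s = 2.3658
radial distance = base radius + s = 40 + 2.3658 = 42.3658

42.3658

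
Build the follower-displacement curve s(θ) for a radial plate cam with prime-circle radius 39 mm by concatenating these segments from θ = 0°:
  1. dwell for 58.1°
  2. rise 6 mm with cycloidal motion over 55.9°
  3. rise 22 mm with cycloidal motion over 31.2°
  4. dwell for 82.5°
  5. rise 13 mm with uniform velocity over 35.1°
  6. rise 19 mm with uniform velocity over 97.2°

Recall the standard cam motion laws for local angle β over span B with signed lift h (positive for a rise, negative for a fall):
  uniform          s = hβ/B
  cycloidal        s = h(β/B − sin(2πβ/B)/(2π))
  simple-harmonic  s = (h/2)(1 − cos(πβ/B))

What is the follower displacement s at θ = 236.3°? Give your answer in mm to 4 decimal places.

seg 1 [0°–58.1°] dwell: s stays 0.0000
seg 2 [58.1°–114°] cycloidal, h=6: full span → s += 6 → s = 6.0000
seg 3 [114°–145.2°] cycloidal, h=22: full span → s += 22 → s = 28.0000
seg 4 [145.2°–227.7°] dwell: s stays 28.0000
seg 5 [227.7°–262.8°] uniform, h=13: θ=236.3° here. β=8.6, B=35.1. 13·8.6/35.1 = 3.1852 → s = 31.1852

31.1852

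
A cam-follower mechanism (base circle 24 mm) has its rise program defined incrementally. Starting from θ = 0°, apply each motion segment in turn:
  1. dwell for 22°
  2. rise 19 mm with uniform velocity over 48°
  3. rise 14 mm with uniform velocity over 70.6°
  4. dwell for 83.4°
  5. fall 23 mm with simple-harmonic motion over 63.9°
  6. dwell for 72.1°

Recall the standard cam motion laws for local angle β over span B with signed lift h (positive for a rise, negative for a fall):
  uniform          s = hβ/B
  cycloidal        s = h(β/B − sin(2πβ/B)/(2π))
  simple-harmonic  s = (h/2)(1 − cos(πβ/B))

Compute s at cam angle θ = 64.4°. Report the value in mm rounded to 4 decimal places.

seg 1 [0°–22°] dwell: s stays 0.0000
seg 2 [22°–70°] uniform, h=19: θ=64.4° here. β=42.4, B=48. 19·42.4/48 = 16.7833 → s = 16.7833

16.7833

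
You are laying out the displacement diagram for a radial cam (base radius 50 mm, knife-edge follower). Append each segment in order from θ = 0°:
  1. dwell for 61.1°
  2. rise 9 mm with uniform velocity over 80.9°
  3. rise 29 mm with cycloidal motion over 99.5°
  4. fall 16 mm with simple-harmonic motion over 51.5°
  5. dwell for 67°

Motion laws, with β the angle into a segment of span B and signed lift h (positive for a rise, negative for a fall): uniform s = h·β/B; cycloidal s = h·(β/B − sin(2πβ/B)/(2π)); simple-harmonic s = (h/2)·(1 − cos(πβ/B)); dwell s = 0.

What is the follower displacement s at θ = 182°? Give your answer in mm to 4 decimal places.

seg 1 [0°–61.1°] dwell: s stays 0.0000
seg 2 [61.1°–142°] uniform, h=9: full span → s += 9 → s = 9.0000
seg 3 [142°–241.5°] cycloidal, h=29: θ=182° here. β=40, B=99.5. 29·(0.4020 − sin(2π·0.4020)/(2π)) = 8.9927 → s = 17.9927

17.9927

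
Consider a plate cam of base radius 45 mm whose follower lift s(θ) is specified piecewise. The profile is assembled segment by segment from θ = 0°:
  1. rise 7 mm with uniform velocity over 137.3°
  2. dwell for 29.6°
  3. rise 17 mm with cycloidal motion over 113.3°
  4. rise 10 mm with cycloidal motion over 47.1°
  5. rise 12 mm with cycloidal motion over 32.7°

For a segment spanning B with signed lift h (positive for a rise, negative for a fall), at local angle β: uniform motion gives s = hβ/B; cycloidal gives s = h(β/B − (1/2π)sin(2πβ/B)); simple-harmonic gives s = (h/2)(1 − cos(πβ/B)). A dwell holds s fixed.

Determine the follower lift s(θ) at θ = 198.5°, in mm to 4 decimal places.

seg 1 [0°–137.3°] uniform, h=7: full span → s += 7 → s = 7.0000
seg 2 [137.3°–166.9°] dwell: s stays 7.0000
seg 3 [166.9°–280.2°] cycloidal, h=17: θ=198.5° here. β=31.6, B=113.3. 17·(0.2789 − sin(2π·0.2789)/(2π)) = 2.0803 → s = 9.0803

9.0803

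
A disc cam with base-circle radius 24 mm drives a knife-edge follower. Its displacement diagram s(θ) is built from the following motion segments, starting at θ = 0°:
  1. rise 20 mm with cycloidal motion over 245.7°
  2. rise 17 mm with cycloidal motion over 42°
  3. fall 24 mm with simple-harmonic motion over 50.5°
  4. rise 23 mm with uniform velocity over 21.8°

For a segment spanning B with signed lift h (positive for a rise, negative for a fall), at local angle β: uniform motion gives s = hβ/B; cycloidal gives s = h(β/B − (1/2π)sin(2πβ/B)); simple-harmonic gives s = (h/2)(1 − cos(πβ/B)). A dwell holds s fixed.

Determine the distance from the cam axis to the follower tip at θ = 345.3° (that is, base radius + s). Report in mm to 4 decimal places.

seg 1 [0°–245.7°] cycloidal, h=20: full span → s += 20 → s = 20.0000
seg 2 [245.7°–287.7°] cycloidal, h=17: full span → s += 17 → s = 37.0000
seg 3 [287.7°–338.2°] simple-harmonic, h=-24: full span → s += -24 → s = 13.0000
seg 4 [338.2°–360°] uniform, h=23: θ=345.3° here. β=7.1, B=21.8. 23·7.1/21.8 = 7.4908 → s = 20.4908
radial distance = base radius + s = 24 + 20.4908 = 44.4908

44.4908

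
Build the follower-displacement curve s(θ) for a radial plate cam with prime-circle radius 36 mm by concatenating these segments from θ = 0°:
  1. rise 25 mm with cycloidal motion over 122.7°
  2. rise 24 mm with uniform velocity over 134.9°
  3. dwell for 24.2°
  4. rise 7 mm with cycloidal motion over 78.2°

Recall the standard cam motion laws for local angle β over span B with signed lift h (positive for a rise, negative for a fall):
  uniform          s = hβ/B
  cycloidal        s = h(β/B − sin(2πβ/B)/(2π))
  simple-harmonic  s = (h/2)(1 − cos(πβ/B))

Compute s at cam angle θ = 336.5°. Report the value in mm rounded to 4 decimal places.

seg 1 [0°–122.7°] cycloidal, h=25: full span → s += 25 → s = 25.0000
seg 2 [122.7°–257.6°] uniform, h=24: full span → s += 24 → s = 49.0000
seg 3 [257.6°–281.8°] dwell: s stays 49.0000
seg 4 [281.8°–360°] cycloidal, h=7: θ=336.5° here. β=54.7, B=78.2. 7·(0.6995 − sin(2π·0.6995)/(2π)) = 5.9549 → s = 54.9549

54.9549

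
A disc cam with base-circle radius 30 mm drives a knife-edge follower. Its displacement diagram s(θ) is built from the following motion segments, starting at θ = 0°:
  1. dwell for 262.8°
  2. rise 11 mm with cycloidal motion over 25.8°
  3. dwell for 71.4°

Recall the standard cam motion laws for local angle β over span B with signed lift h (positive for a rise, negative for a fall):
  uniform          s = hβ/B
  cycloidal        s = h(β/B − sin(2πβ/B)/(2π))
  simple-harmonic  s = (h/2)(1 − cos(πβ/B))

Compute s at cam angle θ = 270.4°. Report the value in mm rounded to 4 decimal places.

seg 1 [0°–262.8°] dwell: s stays 0.0000
seg 2 [262.8°–288.6°] cycloidal, h=11: θ=270.4° here. β=7.6, B=25.8. 11·(0.2946 − sin(2π·0.2946)/(2π)) = 1.5578 → s = 1.5578

1.5578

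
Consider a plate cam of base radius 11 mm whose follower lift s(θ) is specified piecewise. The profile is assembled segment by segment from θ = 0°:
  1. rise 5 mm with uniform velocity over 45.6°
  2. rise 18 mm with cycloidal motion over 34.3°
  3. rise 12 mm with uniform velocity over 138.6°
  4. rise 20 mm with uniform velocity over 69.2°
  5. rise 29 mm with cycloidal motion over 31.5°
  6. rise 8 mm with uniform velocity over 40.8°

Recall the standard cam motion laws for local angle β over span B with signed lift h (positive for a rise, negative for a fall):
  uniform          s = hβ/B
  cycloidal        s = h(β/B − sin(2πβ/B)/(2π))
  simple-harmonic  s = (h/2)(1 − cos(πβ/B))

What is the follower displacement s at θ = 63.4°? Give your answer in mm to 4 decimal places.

seg 1 [0°–45.6°] uniform, h=5: full span → s += 5 → s = 5.0000
seg 2 [45.6°–79.9°] cycloidal, h=18: θ=63.4° here. β=17.8, B=34.3. 18·(0.5190 − sin(2π·0.5190)/(2π)) = 9.6814 → s = 14.6814

14.6814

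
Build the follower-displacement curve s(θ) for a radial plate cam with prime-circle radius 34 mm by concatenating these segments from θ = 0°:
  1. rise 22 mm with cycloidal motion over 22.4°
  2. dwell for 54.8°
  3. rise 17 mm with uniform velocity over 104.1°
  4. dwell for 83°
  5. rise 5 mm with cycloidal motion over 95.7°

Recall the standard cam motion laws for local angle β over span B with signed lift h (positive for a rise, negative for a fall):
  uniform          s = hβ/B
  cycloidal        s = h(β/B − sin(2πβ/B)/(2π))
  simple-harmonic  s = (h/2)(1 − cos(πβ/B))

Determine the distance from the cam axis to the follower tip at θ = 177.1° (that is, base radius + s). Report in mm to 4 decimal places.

seg 1 [0°–22.4°] cycloidal, h=22: full span → s += 22 → s = 22.0000
seg 2 [22.4°–77.2°] dwell: s stays 22.0000
seg 3 [77.2°–181.3°] uniform, h=17: θ=177.1° here. β=99.9, B=104.1. 17·99.9/104.1 = 16.3141 → s = 38.3141
radial distance = base radius + s = 34 + 38.3141 = 72.3141

72.3141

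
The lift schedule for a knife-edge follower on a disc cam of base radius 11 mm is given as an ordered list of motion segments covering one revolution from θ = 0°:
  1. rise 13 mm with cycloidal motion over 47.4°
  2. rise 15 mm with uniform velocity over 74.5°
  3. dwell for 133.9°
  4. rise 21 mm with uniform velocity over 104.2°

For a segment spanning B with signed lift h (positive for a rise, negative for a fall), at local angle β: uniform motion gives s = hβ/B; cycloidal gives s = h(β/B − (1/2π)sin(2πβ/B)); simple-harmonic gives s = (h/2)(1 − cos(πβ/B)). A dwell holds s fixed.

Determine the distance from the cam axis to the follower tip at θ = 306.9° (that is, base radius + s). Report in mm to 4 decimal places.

seg 1 [0°–47.4°] cycloidal, h=13: full span → s += 13 → s = 13.0000
seg 2 [47.4°–121.9°] uniform, h=15: full span → s += 15 → s = 28.0000
seg 3 [121.9°–255.8°] dwell: s stays 28.0000
seg 4 [255.8°–360°] uniform, h=21: θ=306.9° here. β=51.1, B=104.2. 21·51.1/104.2 = 10.2985 → s = 38.2985
radial distance = base radius + s = 11 + 38.2985 = 49.2985

49.2985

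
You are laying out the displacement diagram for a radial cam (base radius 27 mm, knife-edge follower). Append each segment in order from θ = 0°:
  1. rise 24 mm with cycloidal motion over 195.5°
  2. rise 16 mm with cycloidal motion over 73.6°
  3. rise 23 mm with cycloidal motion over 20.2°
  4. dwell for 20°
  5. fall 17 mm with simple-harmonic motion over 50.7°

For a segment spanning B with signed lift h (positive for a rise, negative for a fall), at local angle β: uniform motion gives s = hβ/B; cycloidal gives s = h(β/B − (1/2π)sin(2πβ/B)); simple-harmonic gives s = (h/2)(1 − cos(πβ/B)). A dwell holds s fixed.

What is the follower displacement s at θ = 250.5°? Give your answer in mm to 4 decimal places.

seg 1 [0°–195.5°] cycloidal, h=24: full span → s += 24 → s = 24.0000
seg 2 [195.5°–269.1°] cycloidal, h=16: θ=250.5° here. β=55, B=73.6. 16·(0.7473 − sin(2π·0.7473)/(2π)) = 14.5026 → s = 38.5026

38.5026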